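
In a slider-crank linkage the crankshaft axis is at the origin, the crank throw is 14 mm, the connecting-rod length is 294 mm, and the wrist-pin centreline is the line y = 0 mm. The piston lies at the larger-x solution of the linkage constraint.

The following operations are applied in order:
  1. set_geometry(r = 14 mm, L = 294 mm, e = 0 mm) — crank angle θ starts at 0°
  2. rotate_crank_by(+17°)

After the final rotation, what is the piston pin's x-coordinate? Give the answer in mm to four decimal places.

307.3598

set_geometry: r = 14 mm, L = 294 mm, e = 0 mm; θ ← 0°
rotate_crank_by(+17°): θ ← 0° +17° = 17°
crank pin P = (r cos θ, r sin θ) = (13.388267, 4.093204)
h = r sin θ − e = 4.093204 − 0 = 4.093204
x = r cos θ + √(L² − h²) = 13.388267 + √(86436.0 − 16.7543) = 13.388267 + 293.971505 = 307.359771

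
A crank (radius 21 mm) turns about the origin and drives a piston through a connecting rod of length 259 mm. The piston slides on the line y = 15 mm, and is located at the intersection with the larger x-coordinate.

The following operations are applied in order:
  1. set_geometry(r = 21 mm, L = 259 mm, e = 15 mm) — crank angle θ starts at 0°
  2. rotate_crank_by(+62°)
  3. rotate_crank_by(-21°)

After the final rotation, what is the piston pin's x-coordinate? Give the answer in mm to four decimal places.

274.8460

set_geometry: r = 21 mm, L = 259 mm, e = 15 mm; θ ← 0°
rotate_crank_by(+62°): θ ← 0° +62° = 62°
rotate_crank_by(-21°): θ ← 62° -21° = 41°
crank pin P = (r cos θ, r sin θ) = (15.848901, 13.777240)
h = r sin θ − e = 13.777240 − 15 = -1.222760
x = r cos θ + √(L² − h²) = 15.848901 + √(67081.0 − 1.4951) = 15.848901 + 258.997114 = 274.846015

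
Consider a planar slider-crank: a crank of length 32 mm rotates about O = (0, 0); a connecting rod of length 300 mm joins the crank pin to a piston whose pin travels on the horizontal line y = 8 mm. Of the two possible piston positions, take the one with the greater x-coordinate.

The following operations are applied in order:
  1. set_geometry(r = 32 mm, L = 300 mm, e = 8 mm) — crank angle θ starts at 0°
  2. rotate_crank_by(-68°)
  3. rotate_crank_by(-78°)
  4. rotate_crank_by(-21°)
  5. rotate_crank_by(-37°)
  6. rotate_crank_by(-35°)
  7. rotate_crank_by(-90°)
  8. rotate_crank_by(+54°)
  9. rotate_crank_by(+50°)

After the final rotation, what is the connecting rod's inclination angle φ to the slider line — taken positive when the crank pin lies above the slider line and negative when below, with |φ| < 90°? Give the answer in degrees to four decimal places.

2.7947

set_geometry: r = 32 mm, L = 300 mm, e = 8 mm; θ ← 0°
rotate_crank_by(-68°): θ ← 0° -68° = -68°
rotate_crank_by(-78°): θ ← -68° -78° = -146°
rotate_crank_by(-21°): θ ← -146° -21° = -167°
rotate_crank_by(-37°): θ ← -167° -37° = -204°
rotate_crank_by(-35°): θ ← -204° -35° = -239°
rotate_crank_by(-90°): θ ← -239° -90° = -329°
rotate_crank_by(+54°): θ ← -329° +54° = -275°
rotate_crank_by(+50°): θ ← -275° +50° = -225°
crank pin P = (r cos θ, r sin θ) = (-22.627417, 22.627417)
h = r sin θ − e = 22.627417 − 8 = 14.627417
sin φ = h / L = 14.627417 / 300 = 0.04875806
φ = arcsin(0.04875806) = 2.794739°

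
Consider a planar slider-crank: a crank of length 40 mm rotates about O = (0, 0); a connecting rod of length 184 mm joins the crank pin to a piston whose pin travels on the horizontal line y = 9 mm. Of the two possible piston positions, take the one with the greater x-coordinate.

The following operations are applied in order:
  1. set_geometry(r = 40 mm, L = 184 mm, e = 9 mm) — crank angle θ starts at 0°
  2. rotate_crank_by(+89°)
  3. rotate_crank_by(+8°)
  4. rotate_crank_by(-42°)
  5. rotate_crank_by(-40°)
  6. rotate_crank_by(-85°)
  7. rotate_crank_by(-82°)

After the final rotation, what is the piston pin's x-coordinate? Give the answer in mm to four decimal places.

set_geometry: r = 40 mm, L = 184 mm, e = 9 mm; θ ← 0°
rotate_crank_by(+89°): θ ← 0° +89° = 89°
rotate_crank_by(+8°): θ ← 89° +8° = 97°
rotate_crank_by(-42°): θ ← 97° -42° = 55°
rotate_crank_by(-40°): θ ← 55° -40° = 15°
rotate_crank_by(-85°): θ ← 15° -85° = -70°
rotate_crank_by(-82°): θ ← -70° -82° = -152°
crank pin P = (r cos θ, r sin θ) = (-35.317904, -18.778863)
h = r sin θ − e = -18.778863 − 9 = -27.778863
x = r cos θ + √(L² − h²) = -35.317904 + √(33856.0 − 771.6652) = -35.317904 + 181.890997 = 146.573093

146.5731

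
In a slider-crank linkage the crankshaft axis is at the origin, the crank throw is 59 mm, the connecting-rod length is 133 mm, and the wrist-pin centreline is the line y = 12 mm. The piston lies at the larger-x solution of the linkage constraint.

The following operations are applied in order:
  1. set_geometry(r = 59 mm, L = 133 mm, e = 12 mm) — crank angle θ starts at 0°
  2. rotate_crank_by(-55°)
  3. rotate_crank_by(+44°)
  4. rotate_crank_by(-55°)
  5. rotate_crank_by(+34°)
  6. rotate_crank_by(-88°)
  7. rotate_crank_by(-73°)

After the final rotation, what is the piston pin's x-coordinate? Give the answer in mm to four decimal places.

75.5061

set_geometry: r = 59 mm, L = 133 mm, e = 12 mm; θ ← 0°
rotate_crank_by(-55°): θ ← 0° -55° = -55°
rotate_crank_by(+44°): θ ← -55° +44° = -11°
rotate_crank_by(-55°): θ ← -11° -55° = -66°
rotate_crank_by(+34°): θ ← -66° +34° = -32°
rotate_crank_by(-88°): θ ← -32° -88° = -120°
rotate_crank_by(-73°): θ ← -120° -73° = -193°
crank pin P = (r cos θ, r sin θ) = (-57.487834, 13.272112)
h = r sin θ − e = 13.272112 − 12 = 1.272112
x = r cos θ + √(L² − h²) = -57.487834 + √(17689.0 − 1.6183) = -57.487834 + 132.993916 = 75.506082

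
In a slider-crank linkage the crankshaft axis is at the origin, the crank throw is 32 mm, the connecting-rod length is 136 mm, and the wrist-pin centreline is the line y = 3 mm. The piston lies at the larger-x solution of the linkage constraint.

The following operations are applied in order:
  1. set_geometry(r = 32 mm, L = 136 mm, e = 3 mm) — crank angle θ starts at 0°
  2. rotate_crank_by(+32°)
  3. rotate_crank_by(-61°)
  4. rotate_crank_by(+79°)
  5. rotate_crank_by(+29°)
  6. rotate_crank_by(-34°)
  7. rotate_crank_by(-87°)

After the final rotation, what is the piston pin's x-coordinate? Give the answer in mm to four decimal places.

set_geometry: r = 32 mm, L = 136 mm, e = 3 mm; θ ← 0°
rotate_crank_by(+32°): θ ← 0° +32° = 32°
rotate_crank_by(-61°): θ ← 32° -61° = -29°
rotate_crank_by(+79°): θ ← -29° +79° = 50°
rotate_crank_by(+29°): θ ← 50° +29° = 79°
rotate_crank_by(-34°): θ ← 79° -34° = 45°
rotate_crank_by(-87°): θ ← 45° -87° = -42°
crank pin P = (r cos θ, r sin θ) = (23.780634, -21.412179)
h = r sin θ − e = -21.412179 − 3 = -24.412179
x = r cos θ + √(L² − h²) = 23.780634 + √(18496.0 − 595.9545) = 23.780634 + 133.791052 = 157.571686

157.5717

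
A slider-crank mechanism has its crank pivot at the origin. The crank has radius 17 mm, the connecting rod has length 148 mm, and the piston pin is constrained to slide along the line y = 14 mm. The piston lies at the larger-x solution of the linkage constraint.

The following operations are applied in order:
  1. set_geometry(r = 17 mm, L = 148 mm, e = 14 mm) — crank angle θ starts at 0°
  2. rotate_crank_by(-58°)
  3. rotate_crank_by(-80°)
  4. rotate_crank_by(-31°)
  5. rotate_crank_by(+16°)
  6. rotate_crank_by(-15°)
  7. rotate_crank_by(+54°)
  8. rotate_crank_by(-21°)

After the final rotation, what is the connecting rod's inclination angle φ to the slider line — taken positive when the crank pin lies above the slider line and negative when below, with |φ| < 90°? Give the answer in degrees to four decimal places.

set_geometry: r = 17 mm, L = 148 mm, e = 14 mm; θ ← 0°
rotate_crank_by(-58°): θ ← 0° -58° = -58°
rotate_crank_by(-80°): θ ← -58° -80° = -138°
rotate_crank_by(-31°): θ ← -138° -31° = -169°
rotate_crank_by(+16°): θ ← -169° +16° = -153°
rotate_crank_by(-15°): θ ← -153° -15° = -168°
rotate_crank_by(+54°): θ ← -168° +54° = -114°
rotate_crank_by(-21°): θ ← -114° -21° = -135°
crank pin P = (r cos θ, r sin θ) = (-12.020815, -12.020815)
h = r sin θ − e = -12.020815 − 14 = -26.020815
sin φ = h / L = -26.020815 / 148 = -0.17581632
φ = arcsin(-0.17581632) = -10.126166°

-10.1262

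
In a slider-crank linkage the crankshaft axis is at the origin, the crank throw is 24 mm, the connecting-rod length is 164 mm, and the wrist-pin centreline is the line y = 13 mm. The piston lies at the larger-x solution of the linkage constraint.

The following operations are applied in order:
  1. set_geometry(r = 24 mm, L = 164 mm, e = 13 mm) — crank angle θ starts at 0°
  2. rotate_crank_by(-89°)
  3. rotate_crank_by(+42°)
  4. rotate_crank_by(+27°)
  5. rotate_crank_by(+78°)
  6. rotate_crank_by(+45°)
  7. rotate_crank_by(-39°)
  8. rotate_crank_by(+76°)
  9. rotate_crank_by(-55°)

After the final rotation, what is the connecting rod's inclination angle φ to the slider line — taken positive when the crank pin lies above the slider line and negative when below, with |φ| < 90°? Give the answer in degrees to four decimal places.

set_geometry: r = 24 mm, L = 164 mm, e = 13 mm; θ ← 0°
rotate_crank_by(-89°): θ ← 0° -89° = -89°
rotate_crank_by(+42°): θ ← -89° +42° = -47°
rotate_crank_by(+27°): θ ← -47° +27° = -20°
rotate_crank_by(+78°): θ ← -20° +78° = 58°
rotate_crank_by(+45°): θ ← 58° +45° = 103°
rotate_crank_by(-39°): θ ← 103° -39° = 64°
rotate_crank_by(+76°): θ ← 64° +76° = 140°
rotate_crank_by(-55°): θ ← 140° -55° = 85°
crank pin P = (r cos θ, r sin θ) = (2.091738, 23.908673)
h = r sin θ − e = 23.908673 − 13 = 10.908673
sin φ = h / L = 10.908673 / 164 = 0.06651630
φ = arcsin(0.06651630) = 3.813919°

3.8139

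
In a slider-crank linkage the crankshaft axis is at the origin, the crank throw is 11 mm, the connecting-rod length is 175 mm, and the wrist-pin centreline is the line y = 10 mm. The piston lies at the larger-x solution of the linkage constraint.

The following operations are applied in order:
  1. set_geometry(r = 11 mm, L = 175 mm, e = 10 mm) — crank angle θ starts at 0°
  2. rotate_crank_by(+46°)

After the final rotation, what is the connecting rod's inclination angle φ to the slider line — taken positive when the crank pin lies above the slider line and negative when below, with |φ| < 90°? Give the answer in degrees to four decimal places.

set_geometry: r = 11 mm, L = 175 mm, e = 10 mm; θ ← 0°
rotate_crank_by(+46°): θ ← 0° +46° = 46°
crank pin P = (r cos θ, r sin θ) = (7.641242, 7.912738)
h = r sin θ − e = 7.912738 − 10 = -2.087262
sin φ = h / L = -2.087262 / 175 = -0.01192721
φ = arcsin(-0.01192721) = -0.683395°

-0.6834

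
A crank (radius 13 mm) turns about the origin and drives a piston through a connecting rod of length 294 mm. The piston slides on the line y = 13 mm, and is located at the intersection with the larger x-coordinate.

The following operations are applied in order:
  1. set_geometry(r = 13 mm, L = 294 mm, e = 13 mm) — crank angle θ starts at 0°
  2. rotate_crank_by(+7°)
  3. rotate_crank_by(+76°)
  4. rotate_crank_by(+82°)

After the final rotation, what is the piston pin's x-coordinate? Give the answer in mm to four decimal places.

281.2850

set_geometry: r = 13 mm, L = 294 mm, e = 13 mm; θ ← 0°
rotate_crank_by(+7°): θ ← 0° +7° = 7°
rotate_crank_by(+76°): θ ← 7° +76° = 83°
rotate_crank_by(+82°): θ ← 83° +82° = 165°
crank pin P = (r cos θ, r sin θ) = (-12.557036, 3.364648)
h = r sin θ − e = 3.364648 − 13 = -9.635352
x = r cos θ + √(L² − h²) = -12.557036 + √(86436.0 − 92.8400) = -12.557036 + 293.842066 = 281.285031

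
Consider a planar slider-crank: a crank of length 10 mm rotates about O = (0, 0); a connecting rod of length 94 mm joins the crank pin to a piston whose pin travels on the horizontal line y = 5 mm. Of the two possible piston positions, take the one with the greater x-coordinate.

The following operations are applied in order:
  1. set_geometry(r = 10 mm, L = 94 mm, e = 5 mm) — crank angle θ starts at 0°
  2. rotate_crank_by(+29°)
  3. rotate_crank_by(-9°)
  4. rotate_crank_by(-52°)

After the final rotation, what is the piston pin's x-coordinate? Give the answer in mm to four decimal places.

set_geometry: r = 10 mm, L = 94 mm, e = 5 mm; θ ← 0°
rotate_crank_by(+29°): θ ← 0° +29° = 29°
rotate_crank_by(-9°): θ ← 29° -9° = 20°
rotate_crank_by(-52°): θ ← 20° -52° = -32°
crank pin P = (r cos θ, r sin θ) = (8.480481, -5.299193)
h = r sin θ − e = -5.299193 − 5 = -10.299193
x = r cos θ + √(L² − h²) = 8.480481 + √(8836.0 − 106.0734) = 8.480481 + 93.434076 = 101.914557

101.9146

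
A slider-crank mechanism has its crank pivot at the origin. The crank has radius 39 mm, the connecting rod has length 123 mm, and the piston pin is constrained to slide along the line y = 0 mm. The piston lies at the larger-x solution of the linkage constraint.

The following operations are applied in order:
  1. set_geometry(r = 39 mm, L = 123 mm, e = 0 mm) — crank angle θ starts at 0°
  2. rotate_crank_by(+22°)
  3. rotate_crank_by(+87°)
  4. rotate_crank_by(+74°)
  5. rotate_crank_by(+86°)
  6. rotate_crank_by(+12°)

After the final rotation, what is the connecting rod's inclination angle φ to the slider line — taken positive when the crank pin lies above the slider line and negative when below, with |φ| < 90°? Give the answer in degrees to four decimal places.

-18.1344

set_geometry: r = 39 mm, L = 123 mm, e = 0 mm; θ ← 0°
rotate_crank_by(+22°): θ ← 0° +22° = 22°
rotate_crank_by(+87°): θ ← 22° +87° = 109°
rotate_crank_by(+74°): θ ← 109° +74° = 183°
rotate_crank_by(+86°): θ ← 183° +86° = 269°
rotate_crank_by(+12°): θ ← 269° +12° = 281°
crank pin P = (r cos θ, r sin θ) = (7.441551, -38.283460)
h = r sin θ − e = -38.283460 − 0 = -38.283460
sin φ = h / L = -38.283460 / 123 = -0.31124764
φ = arcsin(-0.31124764) = -18.134435°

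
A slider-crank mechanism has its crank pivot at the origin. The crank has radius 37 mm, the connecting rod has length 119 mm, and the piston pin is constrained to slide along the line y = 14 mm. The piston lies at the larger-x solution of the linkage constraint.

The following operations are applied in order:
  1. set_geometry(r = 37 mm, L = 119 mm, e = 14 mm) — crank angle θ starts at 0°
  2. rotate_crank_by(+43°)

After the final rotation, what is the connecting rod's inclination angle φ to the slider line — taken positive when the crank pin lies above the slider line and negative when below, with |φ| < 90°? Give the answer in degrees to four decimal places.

5.4170

set_geometry: r = 37 mm, L = 119 mm, e = 14 mm; θ ← 0°
rotate_crank_by(+43°): θ ← 0° +43° = 43°
crank pin P = (r cos θ, r sin θ) = (27.060087, 25.233939)
h = r sin θ − e = 25.233939 − 14 = 11.233939
sin φ = h / L = 11.233939 / 119 = 0.09440285
φ = arcsin(0.09440285) = 5.416951°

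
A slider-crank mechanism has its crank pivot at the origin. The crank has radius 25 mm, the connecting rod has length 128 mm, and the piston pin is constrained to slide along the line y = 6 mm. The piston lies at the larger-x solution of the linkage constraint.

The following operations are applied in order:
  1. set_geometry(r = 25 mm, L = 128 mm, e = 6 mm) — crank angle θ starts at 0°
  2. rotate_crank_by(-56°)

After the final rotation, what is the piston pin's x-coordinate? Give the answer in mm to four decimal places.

139.1586

set_geometry: r = 25 mm, L = 128 mm, e = 6 mm; θ ← 0°
rotate_crank_by(-56°): θ ← 0° -56° = -56°
crank pin P = (r cos θ, r sin θ) = (13.979823, -20.725939)
h = r sin θ − e = -20.725939 − 6 = -26.725939
x = r cos θ + √(L² − h²) = 13.979823 + √(16384.0 − 714.2758) = 13.979823 + 125.178769 = 139.158591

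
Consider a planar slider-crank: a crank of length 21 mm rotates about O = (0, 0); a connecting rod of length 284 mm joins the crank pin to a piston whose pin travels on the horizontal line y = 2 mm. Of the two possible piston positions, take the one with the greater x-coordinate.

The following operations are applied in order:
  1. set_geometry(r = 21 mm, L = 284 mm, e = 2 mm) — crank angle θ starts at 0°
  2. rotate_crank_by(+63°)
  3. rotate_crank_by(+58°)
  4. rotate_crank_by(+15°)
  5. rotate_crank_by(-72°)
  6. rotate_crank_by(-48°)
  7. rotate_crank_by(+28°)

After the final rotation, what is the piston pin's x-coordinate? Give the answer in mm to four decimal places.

298.8270

set_geometry: r = 21 mm, L = 284 mm, e = 2 mm; θ ← 0°
rotate_crank_by(+63°): θ ← 0° +63° = 63°
rotate_crank_by(+58°): θ ← 63° +58° = 121°
rotate_crank_by(+15°): θ ← 121° +15° = 136°
rotate_crank_by(-72°): θ ← 136° -72° = 64°
rotate_crank_by(-48°): θ ← 64° -48° = 16°
rotate_crank_by(+28°): θ ← 16° +28° = 44°
crank pin P = (r cos θ, r sin θ) = (15.106136, 14.587826)
h = r sin θ − e = 14.587826 − 2 = 12.587826
x = r cos θ + √(L² − h²) = 15.106136 + √(80656.0 − 158.4534) = 15.106136 + 283.720896 = 298.827031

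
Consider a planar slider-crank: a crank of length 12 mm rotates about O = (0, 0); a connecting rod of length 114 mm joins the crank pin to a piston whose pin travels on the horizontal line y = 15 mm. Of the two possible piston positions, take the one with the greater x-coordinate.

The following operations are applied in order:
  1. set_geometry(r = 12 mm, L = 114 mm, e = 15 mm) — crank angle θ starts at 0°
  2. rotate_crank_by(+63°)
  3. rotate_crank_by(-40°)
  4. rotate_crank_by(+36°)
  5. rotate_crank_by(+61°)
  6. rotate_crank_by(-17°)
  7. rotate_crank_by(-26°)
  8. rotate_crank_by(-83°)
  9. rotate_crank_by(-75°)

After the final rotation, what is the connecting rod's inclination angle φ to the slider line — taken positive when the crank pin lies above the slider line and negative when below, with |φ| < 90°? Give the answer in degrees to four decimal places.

-13.6238

set_geometry: r = 12 mm, L = 114 mm, e = 15 mm; θ ← 0°
rotate_crank_by(+63°): θ ← 0° +63° = 63°
rotate_crank_by(-40°): θ ← 63° -40° = 23°
rotate_crank_by(+36°): θ ← 23° +36° = 59°
rotate_crank_by(+61°): θ ← 59° +61° = 120°
rotate_crank_by(-17°): θ ← 120° -17° = 103°
rotate_crank_by(-26°): θ ← 103° -26° = 77°
rotate_crank_by(-83°): θ ← 77° -83° = -6°
rotate_crank_by(-75°): θ ← -6° -75° = -81°
crank pin P = (r cos θ, r sin θ) = (1.877214, -11.852260)
h = r sin θ − e = -11.852260 − 15 = -26.852260
sin φ = h / L = -26.852260 / 114 = -0.23554614
φ = arcsin(-0.23554614) = -13.623818°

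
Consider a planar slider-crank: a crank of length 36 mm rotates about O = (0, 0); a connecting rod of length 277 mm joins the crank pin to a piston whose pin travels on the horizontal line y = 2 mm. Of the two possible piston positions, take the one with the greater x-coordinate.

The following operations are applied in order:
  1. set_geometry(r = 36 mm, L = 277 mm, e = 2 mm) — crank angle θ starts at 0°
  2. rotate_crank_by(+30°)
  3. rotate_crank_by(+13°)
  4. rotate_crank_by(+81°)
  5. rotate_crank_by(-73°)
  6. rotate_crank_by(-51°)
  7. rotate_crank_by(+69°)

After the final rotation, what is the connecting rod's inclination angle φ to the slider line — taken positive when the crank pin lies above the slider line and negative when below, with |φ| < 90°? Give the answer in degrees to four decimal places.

set_geometry: r = 36 mm, L = 277 mm, e = 2 mm; θ ← 0°
rotate_crank_by(+30°): θ ← 0° +30° = 30°
rotate_crank_by(+13°): θ ← 30° +13° = 43°
rotate_crank_by(+81°): θ ← 43° +81° = 124°
rotate_crank_by(-73°): θ ← 124° -73° = 51°
rotate_crank_by(-51°): θ ← 51° -51° = 0°
rotate_crank_by(+69°): θ ← 0° +69° = 69°
crank pin P = (r cos θ, r sin θ) = (12.901246, 33.608895)
h = r sin θ − e = 33.608895 − 2 = 31.608895
sin φ = h / L = 31.608895 / 277 = 0.11411154
φ = arcsin(0.11411154) = 6.552382°

6.5524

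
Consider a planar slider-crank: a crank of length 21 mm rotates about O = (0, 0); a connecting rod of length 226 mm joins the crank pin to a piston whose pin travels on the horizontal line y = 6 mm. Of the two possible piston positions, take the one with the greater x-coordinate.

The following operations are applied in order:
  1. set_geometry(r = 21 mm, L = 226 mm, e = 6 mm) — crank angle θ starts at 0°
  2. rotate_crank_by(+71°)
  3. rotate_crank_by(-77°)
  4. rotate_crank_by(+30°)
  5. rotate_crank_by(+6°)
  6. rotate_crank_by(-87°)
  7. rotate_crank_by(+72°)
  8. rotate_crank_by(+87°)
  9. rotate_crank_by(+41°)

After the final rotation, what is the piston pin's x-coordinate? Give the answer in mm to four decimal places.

209.1311

set_geometry: r = 21 mm, L = 226 mm, e = 6 mm; θ ← 0°
rotate_crank_by(+71°): θ ← 0° +71° = 71°
rotate_crank_by(-77°): θ ← 71° -77° = -6°
rotate_crank_by(+30°): θ ← -6° +30° = 24°
rotate_crank_by(+6°): θ ← 24° +6° = 30°
rotate_crank_by(-87°): θ ← 30° -87° = -57°
rotate_crank_by(+72°): θ ← -57° +72° = 15°
rotate_crank_by(+87°): θ ← 15° +87° = 102°
rotate_crank_by(+41°): θ ← 102° +41° = 143°
crank pin P = (r cos θ, r sin θ) = (-16.771346, 12.638115)
h = r sin θ − e = 12.638115 − 6 = 6.638115
x = r cos θ + √(L² − h²) = -16.771346 + √(51076.0 − 44.0646) = -16.771346 + 225.902491 = 209.131145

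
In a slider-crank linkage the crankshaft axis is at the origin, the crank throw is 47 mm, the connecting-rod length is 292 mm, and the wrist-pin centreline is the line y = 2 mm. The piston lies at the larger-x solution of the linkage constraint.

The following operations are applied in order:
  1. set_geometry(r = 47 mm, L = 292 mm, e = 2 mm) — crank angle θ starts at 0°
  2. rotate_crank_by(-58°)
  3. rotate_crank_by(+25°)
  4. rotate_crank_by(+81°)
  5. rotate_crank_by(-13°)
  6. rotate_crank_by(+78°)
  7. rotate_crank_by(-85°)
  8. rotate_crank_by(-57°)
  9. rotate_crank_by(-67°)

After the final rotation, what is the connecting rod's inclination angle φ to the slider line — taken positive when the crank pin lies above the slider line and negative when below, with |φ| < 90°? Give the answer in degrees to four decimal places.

set_geometry: r = 47 mm, L = 292 mm, e = 2 mm; θ ← 0°
rotate_crank_by(-58°): θ ← 0° -58° = -58°
rotate_crank_by(+25°): θ ← -58° +25° = -33°
rotate_crank_by(+81°): θ ← -33° +81° = 48°
rotate_crank_by(-13°): θ ← 48° -13° = 35°
rotate_crank_by(+78°): θ ← 35° +78° = 113°
rotate_crank_by(-85°): θ ← 113° -85° = 28°
rotate_crank_by(-57°): θ ← 28° -57° = -29°
rotate_crank_by(-67°): θ ← -29° -67° = -96°
crank pin P = (r cos θ, r sin θ) = (-4.912838, -46.742529)
h = r sin θ − e = -46.742529 − 2 = -48.742529
sin φ = h / L = -48.742529 / 292 = -0.16692647
φ = arcsin(-0.16692647) = -9.609165°

-9.6092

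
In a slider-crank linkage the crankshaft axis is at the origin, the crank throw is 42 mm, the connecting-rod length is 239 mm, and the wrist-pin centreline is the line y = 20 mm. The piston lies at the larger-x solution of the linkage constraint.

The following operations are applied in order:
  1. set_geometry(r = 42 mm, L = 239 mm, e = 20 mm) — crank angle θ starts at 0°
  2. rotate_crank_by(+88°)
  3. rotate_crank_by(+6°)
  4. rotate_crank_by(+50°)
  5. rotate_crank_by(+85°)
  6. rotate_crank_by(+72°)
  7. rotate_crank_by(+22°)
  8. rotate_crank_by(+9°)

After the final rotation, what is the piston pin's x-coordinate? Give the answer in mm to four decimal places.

272.7605

set_geometry: r = 42 mm, L = 239 mm, e = 20 mm; θ ← 0°
rotate_crank_by(+88°): θ ← 0° +88° = 88°
rotate_crank_by(+6°): θ ← 88° +6° = 94°
rotate_crank_by(+50°): θ ← 94° +50° = 144°
rotate_crank_by(+85°): θ ← 144° +85° = 229°
rotate_crank_by(+72°): θ ← 229° +72° = 301°
rotate_crank_by(+22°): θ ← 301° +22° = 323°
rotate_crank_by(+9°): θ ← 323° +9° = 332°
crank pin P = (r cos θ, r sin θ) = (37.083799, -19.717806)
h = r sin θ − e = -19.717806 − 20 = -39.717806
x = r cos θ + √(L² − h²) = 37.083799 + √(57121.0 − 1577.5041) = 37.083799 + 235.676677 = 272.760476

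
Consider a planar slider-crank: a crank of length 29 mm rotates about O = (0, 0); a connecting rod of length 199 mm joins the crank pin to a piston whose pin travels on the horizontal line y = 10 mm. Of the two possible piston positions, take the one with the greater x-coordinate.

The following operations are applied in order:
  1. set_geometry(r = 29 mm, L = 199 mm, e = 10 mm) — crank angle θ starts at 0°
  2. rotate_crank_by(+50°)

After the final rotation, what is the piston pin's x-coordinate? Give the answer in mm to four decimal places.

set_geometry: r = 29 mm, L = 199 mm, e = 10 mm; θ ← 0°
rotate_crank_by(+50°): θ ← 0° +50° = 50°
crank pin P = (r cos θ, r sin θ) = (18.640841, 22.215289)
h = r sin θ − e = 22.215289 − 10 = 12.215289
x = r cos θ + √(L² − h²) = 18.640841 + √(39601.0 − 149.2133) = 18.640841 + 198.624738 = 217.265579

217.2656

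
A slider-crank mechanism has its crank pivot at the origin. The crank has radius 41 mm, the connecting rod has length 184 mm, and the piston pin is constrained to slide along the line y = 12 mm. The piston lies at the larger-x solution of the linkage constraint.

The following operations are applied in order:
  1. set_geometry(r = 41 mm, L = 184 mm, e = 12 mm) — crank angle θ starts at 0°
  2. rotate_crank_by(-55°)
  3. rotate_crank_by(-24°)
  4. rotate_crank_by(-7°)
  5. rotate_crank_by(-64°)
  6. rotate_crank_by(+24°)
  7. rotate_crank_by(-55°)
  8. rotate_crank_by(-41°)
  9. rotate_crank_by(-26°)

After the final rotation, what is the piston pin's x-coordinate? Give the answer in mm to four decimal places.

set_geometry: r = 41 mm, L = 184 mm, e = 12 mm; θ ← 0°
rotate_crank_by(-55°): θ ← 0° -55° = -55°
rotate_crank_by(-24°): θ ← -55° -24° = -79°
rotate_crank_by(-7°): θ ← -79° -7° = -86°
rotate_crank_by(-64°): θ ← -86° -64° = -150°
rotate_crank_by(+24°): θ ← -150° +24° = -126°
rotate_crank_by(-55°): θ ← -126° -55° = -181°
rotate_crank_by(-41°): θ ← -181° -41° = -222°
rotate_crank_by(-26°): θ ← -222° -26° = -248°
crank pin P = (r cos θ, r sin θ) = (-15.358870, 38.014538)
h = r sin θ − e = 38.014538 − 12 = 26.014538
x = r cos θ + √(L² − h²) = -15.358870 + √(33856.0 − 676.7562) = -15.358870 + 182.151705 = 166.792835

166.7928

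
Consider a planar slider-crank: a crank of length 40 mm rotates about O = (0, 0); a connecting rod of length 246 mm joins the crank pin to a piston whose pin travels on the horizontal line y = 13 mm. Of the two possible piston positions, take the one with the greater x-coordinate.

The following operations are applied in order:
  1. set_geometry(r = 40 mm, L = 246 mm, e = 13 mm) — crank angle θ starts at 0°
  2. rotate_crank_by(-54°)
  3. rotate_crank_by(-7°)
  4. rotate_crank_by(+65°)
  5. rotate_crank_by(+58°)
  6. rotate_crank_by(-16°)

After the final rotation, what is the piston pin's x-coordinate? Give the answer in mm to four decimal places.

set_geometry: r = 40 mm, L = 246 mm, e = 13 mm; θ ← 0°
rotate_crank_by(-54°): θ ← 0° -54° = -54°
rotate_crank_by(-7°): θ ← -54° -7° = -61°
rotate_crank_by(+65°): θ ← -61° +65° = 4°
rotate_crank_by(+58°): θ ← 4° +58° = 62°
rotate_crank_by(-16°): θ ← 62° -16° = 46°
crank pin P = (r cos θ, r sin θ) = (27.786335, 28.773592)
h = r sin θ − e = 28.773592 − 13 = 15.773592
x = r cos θ + √(L² − h²) = 27.786335 + √(60516.0 − 248.8062) = 27.786335 + 245.493775 = 273.280110

273.2801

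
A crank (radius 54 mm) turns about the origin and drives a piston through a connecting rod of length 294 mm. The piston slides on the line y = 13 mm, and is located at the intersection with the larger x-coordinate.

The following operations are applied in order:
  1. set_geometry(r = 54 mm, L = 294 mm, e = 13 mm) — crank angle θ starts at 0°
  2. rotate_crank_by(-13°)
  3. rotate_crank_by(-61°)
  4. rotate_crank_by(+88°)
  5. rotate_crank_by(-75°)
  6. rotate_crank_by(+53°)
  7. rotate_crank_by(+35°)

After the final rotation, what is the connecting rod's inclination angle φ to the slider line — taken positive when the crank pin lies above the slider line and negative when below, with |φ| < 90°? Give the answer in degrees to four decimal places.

set_geometry: r = 54 mm, L = 294 mm, e = 13 mm; θ ← 0°
rotate_crank_by(-13°): θ ← 0° -13° = -13°
rotate_crank_by(-61°): θ ← -13° -61° = -74°
rotate_crank_by(+88°): θ ← -74° +88° = 14°
rotate_crank_by(-75°): θ ← 14° -75° = -61°
rotate_crank_by(+53°): θ ← -61° +53° = -8°
rotate_crank_by(+35°): θ ← -8° +35° = 27°
crank pin P = (r cos θ, r sin θ) = (48.114352, 24.515487)
h = r sin θ − e = 24.515487 − 13 = 11.515487
sin φ = h / L = 11.515487 / 294 = 0.03916832
φ = arcsin(0.03916832) = 2.244754°

2.2448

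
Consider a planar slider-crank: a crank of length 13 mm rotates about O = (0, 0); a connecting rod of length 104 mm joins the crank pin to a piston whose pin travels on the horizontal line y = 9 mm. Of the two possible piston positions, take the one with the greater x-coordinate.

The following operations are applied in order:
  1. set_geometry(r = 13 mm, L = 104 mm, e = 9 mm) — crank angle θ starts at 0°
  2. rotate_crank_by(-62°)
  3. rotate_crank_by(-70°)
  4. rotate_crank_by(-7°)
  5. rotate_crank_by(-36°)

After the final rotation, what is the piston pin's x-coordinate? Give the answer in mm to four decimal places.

set_geometry: r = 13 mm, L = 104 mm, e = 9 mm; θ ← 0°
rotate_crank_by(-62°): θ ← 0° -62° = -62°
rotate_crank_by(-70°): θ ← -62° -70° = -132°
rotate_crank_by(-7°): θ ← -132° -7° = -139°
rotate_crank_by(-36°): θ ← -139° -36° = -175°
crank pin P = (r cos θ, r sin θ) = (-12.950531, -1.133025)
h = r sin θ − e = -1.133025 − 9 = -10.133025
x = r cos θ + √(L² − h²) = -12.950531 + √(10816.0 − 102.6782) = -12.950531 + 103.505178 = 90.554647

90.5546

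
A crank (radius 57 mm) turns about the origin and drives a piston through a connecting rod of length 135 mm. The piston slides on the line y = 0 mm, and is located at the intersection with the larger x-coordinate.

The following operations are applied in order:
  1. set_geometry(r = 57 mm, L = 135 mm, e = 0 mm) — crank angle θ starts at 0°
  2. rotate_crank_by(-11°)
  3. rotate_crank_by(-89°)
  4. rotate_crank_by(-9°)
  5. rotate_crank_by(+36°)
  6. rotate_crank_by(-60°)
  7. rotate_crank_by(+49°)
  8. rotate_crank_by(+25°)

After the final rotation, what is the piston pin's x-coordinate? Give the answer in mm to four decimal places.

155.2057

set_geometry: r = 57 mm, L = 135 mm, e = 0 mm; θ ← 0°
rotate_crank_by(-11°): θ ← 0° -11° = -11°
rotate_crank_by(-89°): θ ← -11° -89° = -100°
rotate_crank_by(-9°): θ ← -100° -9° = -109°
rotate_crank_by(+36°): θ ← -109° +36° = -73°
rotate_crank_by(-60°): θ ← -73° -60° = -133°
rotate_crank_by(+49°): θ ← -133° +49° = -84°
rotate_crank_by(+25°): θ ← -84° +25° = -59°
crank pin P = (r cos θ, r sin θ) = (29.357170, -48.858536)
h = r sin θ − e = -48.858536 − 0 = -48.858536
x = r cos θ + √(L² − h²) = 29.357170 + √(18225.0 − 2387.1566) = 29.357170 + 125.848494 = 155.205664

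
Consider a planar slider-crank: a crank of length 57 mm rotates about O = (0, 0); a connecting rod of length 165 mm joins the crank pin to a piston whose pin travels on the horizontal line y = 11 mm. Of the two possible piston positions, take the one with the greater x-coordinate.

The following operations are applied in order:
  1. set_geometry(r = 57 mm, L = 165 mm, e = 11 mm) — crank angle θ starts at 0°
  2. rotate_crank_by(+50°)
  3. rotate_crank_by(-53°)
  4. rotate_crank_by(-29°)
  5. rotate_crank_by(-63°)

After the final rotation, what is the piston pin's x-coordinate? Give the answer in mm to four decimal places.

145.4663

set_geometry: r = 57 mm, L = 165 mm, e = 11 mm; θ ← 0°
rotate_crank_by(+50°): θ ← 0° +50° = 50°
rotate_crank_by(-53°): θ ← 50° -53° = -3°
rotate_crank_by(-29°): θ ← -3° -29° = -32°
rotate_crank_by(-63°): θ ← -32° -63° = -95°
crank pin P = (r cos θ, r sin θ) = (-4.967877, -56.783098)
h = r sin θ − e = -56.783098 − 11 = -67.783098
x = r cos θ + √(L² − h²) = -4.967877 + √(27225.0 − 4594.5483) = -4.967877 + 150.434210 = 145.466333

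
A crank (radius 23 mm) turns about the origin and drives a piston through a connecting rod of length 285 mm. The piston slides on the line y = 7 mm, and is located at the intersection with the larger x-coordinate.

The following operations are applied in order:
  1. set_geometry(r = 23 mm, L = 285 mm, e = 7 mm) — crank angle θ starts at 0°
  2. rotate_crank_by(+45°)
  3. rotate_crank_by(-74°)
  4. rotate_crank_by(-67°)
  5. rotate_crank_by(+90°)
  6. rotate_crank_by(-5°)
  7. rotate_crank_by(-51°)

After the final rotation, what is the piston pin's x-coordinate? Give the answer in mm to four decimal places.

294.4866

set_geometry: r = 23 mm, L = 285 mm, e = 7 mm; θ ← 0°
rotate_crank_by(+45°): θ ← 0° +45° = 45°
rotate_crank_by(-74°): θ ← 45° -74° = -29°
rotate_crank_by(-67°): θ ← -29° -67° = -96°
rotate_crank_by(+90°): θ ← -96° +90° = -6°
rotate_crank_by(-5°): θ ← -6° -5° = -11°
rotate_crank_by(-51°): θ ← -11° -51° = -62°
crank pin P = (r cos θ, r sin θ) = (10.797846, -20.307795)
h = r sin θ − e = -20.307795 − 7 = -27.307795
x = r cos θ + √(L² − h²) = 10.797846 + √(81225.0 − 745.7156) = 10.797846 + 283.688710 = 294.486556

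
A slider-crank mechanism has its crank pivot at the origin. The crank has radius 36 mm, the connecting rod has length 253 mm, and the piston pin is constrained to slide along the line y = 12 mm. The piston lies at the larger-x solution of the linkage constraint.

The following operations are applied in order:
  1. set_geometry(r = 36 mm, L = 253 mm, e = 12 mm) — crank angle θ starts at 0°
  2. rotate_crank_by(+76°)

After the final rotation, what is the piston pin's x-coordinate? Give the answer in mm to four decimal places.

260.6679

set_geometry: r = 36 mm, L = 253 mm, e = 12 mm; θ ← 0°
rotate_crank_by(+76°): θ ← 0° +76° = 76°
crank pin P = (r cos θ, r sin θ) = (8.709188, 34.930646)
h = r sin θ − e = 34.930646 − 12 = 22.930646
x = r cos θ + √(L² − h²) = 8.709188 + √(64009.0 − 525.8145) = 8.709188 + 251.958698 = 260.667886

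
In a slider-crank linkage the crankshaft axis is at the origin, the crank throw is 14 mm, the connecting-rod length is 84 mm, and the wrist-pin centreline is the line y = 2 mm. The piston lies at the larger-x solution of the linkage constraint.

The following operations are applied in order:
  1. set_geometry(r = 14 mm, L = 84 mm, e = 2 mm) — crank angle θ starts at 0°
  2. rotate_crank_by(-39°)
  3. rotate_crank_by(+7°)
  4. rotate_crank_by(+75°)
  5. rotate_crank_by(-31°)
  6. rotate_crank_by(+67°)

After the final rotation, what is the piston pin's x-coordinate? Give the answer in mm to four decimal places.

85.8465

set_geometry: r = 14 mm, L = 84 mm, e = 2 mm; θ ← 0°
rotate_crank_by(-39°): θ ← 0° -39° = -39°
rotate_crank_by(+7°): θ ← -39° +7° = -32°
rotate_crank_by(+75°): θ ← -32° +75° = 43°
rotate_crank_by(-31°): θ ← 43° -31° = 12°
rotate_crank_by(+67°): θ ← 12° +67° = 79°
crank pin P = (r cos θ, r sin θ) = (2.671326, 13.742781)
h = r sin θ − e = 13.742781 − 2 = 11.742781
x = r cos θ + √(L² − h²) = 2.671326 + √(7056.0 − 137.8929) = 2.671326 + 83.175159 = 85.846485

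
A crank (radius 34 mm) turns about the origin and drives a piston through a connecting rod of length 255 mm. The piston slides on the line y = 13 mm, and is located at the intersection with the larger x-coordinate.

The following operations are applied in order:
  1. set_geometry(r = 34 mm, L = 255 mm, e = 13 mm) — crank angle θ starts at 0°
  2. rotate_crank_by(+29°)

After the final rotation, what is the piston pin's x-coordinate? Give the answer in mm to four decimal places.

set_geometry: r = 34 mm, L = 255 mm, e = 13 mm; θ ← 0°
rotate_crank_by(+29°): θ ← 0° +29° = 29°
crank pin P = (r cos θ, r sin θ) = (29.737070, 16.483527)
h = r sin θ − e = 16.483527 − 13 = 3.483527
x = r cos θ + √(L² − h²) = 29.737070 + √(65025.0 − 12.1350) = 29.737070 + 254.976205 = 284.713275

284.7133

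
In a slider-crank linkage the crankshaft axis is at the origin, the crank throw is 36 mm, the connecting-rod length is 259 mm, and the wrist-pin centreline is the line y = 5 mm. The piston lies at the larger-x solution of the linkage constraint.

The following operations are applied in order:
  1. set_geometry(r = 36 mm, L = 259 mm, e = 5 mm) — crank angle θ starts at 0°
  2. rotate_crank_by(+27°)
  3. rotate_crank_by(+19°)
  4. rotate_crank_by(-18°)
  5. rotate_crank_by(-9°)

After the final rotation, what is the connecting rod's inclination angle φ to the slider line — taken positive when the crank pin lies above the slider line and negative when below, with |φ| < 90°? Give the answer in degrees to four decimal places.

1.4869

set_geometry: r = 36 mm, L = 259 mm, e = 5 mm; θ ← 0°
rotate_crank_by(+27°): θ ← 0° +27° = 27°
rotate_crank_by(+19°): θ ← 27° +19° = 46°
rotate_crank_by(-18°): θ ← 46° -18° = 28°
rotate_crank_by(-9°): θ ← 28° -9° = 19°
crank pin P = (r cos θ, r sin θ) = (34.038669, 11.720454)
h = r sin θ − e = 11.720454 − 5 = 6.720454
sin φ = h / L = 6.720454 / 259 = 0.02594770
φ = arcsin(0.02594770) = 1.486860°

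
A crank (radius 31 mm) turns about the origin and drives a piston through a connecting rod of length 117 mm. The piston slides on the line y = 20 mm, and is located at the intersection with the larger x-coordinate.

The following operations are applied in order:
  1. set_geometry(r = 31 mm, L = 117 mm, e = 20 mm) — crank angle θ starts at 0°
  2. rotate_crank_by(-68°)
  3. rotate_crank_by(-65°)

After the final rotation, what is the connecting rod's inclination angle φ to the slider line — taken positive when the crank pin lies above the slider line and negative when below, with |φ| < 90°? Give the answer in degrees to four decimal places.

-21.3902

set_geometry: r = 31 mm, L = 117 mm, e = 20 mm; θ ← 0°
rotate_crank_by(-68°): θ ← 0° -68° = -68°
rotate_crank_by(-65°): θ ← -68° -65° = -133°
crank pin P = (r cos θ, r sin θ) = (-21.141949, -22.671965)
h = r sin θ − e = -22.671965 − 20 = -42.671965
sin φ = h / L = -42.671965 / 117 = -0.36471765
φ = arcsin(-0.36471765) = -21.390207°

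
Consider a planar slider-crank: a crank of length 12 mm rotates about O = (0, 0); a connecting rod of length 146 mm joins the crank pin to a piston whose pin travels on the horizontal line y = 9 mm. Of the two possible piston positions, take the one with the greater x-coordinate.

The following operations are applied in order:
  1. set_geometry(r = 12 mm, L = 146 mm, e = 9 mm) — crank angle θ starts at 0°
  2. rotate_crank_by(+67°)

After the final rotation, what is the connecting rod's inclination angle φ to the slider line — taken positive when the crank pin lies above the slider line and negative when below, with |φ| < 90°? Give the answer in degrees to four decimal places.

set_geometry: r = 12 mm, L = 146 mm, e = 9 mm; θ ← 0°
rotate_crank_by(+67°): θ ← 0° +67° = 67°
crank pin P = (r cos θ, r sin θ) = (4.688774, 11.046058)
h = r sin θ − e = 11.046058 − 9 = 2.046058
sin φ = h / L = 2.046058 / 146 = 0.01401410
φ = arcsin(0.01401410) = 0.802975°

0.8030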